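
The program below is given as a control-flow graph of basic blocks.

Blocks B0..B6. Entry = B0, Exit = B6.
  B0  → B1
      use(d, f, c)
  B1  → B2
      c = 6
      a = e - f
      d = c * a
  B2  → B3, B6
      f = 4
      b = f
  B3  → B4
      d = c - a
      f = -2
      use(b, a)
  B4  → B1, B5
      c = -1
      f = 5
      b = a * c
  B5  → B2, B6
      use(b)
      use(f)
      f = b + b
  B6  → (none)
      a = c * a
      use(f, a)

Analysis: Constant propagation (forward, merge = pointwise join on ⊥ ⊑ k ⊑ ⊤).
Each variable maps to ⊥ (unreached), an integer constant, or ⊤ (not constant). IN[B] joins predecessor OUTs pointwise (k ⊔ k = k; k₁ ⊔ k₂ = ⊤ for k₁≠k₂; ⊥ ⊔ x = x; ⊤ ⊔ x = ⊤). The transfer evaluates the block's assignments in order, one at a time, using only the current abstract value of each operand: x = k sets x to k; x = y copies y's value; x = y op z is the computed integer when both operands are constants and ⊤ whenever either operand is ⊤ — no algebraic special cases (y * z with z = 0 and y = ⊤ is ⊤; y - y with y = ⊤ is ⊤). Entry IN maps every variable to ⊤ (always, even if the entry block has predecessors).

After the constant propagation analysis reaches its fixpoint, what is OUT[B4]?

Answer: {a: ⊤, b: ⊤, c: -1, d: ⊤, e: ⊤, f: 5}

Working:
Per-block solution:
  B0:   IN=(all ⊤)   OUT=(all ⊤)
  B1:   IN=(all ⊤)   OUT={c:6; rest ⊤}
  B2:   IN=(all ⊤)   OUT={b:4, f:4; rest ⊤}
  B3:   IN={b:4, f:4; rest ⊤}   OUT={b:4, f:-2; rest ⊤}
  B4:   IN={b:4, f:-2; rest ⊤}   OUT={c:-1, f:5; rest ⊤}
  B5:   IN={c:-1, f:5; rest ⊤}   OUT={c:-1; rest ⊤}
  B6:   IN=(all ⊤)   OUT=(all ⊤)

Merge at B4: IN[B4] = OUT[B3] = {a: ⊤, b: 4, c: ⊤, d: ⊤, e: ⊤, f: -2}
Applying B4's transfer function to that IN value gives OUT[B4] (row B4 above).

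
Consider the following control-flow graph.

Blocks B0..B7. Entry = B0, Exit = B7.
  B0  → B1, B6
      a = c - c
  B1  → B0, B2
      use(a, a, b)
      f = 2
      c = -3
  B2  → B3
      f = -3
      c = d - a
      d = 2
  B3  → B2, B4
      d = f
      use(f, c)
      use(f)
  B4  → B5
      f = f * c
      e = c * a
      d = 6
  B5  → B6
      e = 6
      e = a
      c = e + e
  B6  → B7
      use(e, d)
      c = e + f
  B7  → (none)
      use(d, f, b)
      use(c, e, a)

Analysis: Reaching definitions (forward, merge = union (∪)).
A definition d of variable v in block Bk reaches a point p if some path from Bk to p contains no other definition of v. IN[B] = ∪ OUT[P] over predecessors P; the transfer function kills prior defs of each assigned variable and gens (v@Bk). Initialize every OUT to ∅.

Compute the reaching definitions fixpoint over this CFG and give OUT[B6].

Converged values:
  B0:  IN={a@B0, c@B1, f@B1}  OUT={a@B0, c@B1, f@B1}
  B1:  IN={a@B0, c@B1, f@B1}  OUT={a@B0, c@B1, f@B1}
  B2:  IN={a@B0, c@B1, c@B2, d@B3, f@B1, f@B2}  OUT={a@B0, c@B2, d@B2, f@B2}
  B3:  IN={a@B0, c@B2, d@B2, f@B2}  OUT={a@B0, c@B2, d@B3, f@B2}
  B4:  IN={a@B0, c@B2, d@B3, f@B2}  OUT={a@B0, c@B2, d@B4, e@B4, f@B4}
  B5:  IN={a@B0, c@B2, d@B4, e@B4, f@B4}  OUT={a@B0, c@B5, d@B4, e@B5, f@B4}
  B6:  IN={a@B0, c@B1, c@B5, d@B4, e@B5, f@B1, f@B4}  OUT={a@B0, c@B6, d@B4, e@B5, f@B1, f@B4}
  B7:  IN={a@B0, c@B6, d@B4, e@B5, f@B1, f@B4}  OUT={a@B0, c@B6, d@B4, e@B5, f@B1, f@B4}

Merge at B6: IN[B6] = OUT[B0] ⊔ OUT[B5] = {a@B0, c@B1, c@B5, d@B4, e@B5, f@B1, f@B4}
Applying B6's transfer function to that IN value gives OUT[B6] (row B6 above).

Answer: {a@B0, c@B6, d@B4, e@B5, f@B1, f@B4}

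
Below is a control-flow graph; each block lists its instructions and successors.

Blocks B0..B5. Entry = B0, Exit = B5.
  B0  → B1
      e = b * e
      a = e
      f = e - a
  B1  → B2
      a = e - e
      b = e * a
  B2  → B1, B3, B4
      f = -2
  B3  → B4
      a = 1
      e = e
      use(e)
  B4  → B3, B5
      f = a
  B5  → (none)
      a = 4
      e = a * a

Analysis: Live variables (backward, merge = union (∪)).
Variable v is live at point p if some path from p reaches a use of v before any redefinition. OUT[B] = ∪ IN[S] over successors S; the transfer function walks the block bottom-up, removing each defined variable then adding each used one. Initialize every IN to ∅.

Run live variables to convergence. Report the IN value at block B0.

Answer: {b, e}

Trace:
Per-block solution:
  B0:  IN={b, e}  OUT={e}
  B1:  IN={e}  OUT={a, e}
  B2:  IN={a, e}  OUT={a, e}
  B3:  IN={e}  OUT={a, e}
  B4:  IN={a, e}  OUT={e}
  B5:  IN={}  OUT={}

Merge at B0: OUT[B0] = IN[B1] = {e}
Applying B0's transfer function to that OUT value gives IN[B0] (row B0 above).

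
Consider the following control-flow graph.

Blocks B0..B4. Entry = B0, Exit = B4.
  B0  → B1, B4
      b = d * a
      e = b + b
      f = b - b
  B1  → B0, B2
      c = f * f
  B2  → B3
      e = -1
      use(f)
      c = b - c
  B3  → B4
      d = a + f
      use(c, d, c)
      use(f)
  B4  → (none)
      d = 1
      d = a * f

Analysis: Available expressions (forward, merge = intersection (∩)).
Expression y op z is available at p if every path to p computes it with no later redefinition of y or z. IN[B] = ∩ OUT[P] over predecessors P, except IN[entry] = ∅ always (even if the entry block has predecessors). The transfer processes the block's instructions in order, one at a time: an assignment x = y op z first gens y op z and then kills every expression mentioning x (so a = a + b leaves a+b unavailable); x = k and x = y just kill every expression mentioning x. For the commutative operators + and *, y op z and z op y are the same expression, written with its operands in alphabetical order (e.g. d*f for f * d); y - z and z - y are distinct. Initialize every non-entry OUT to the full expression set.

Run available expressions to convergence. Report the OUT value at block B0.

Answer: {a*d, b+b, b-b}

Derivation:
Converged values:
  B0: | IN={} | OUT={a*d, b+b, b-b}
  B1: | IN={a*d, b+b, b-b} | OUT={a*d, b+b, b-b, f*f}
  B2: | IN={a*d, b+b, b-b, f*f} | OUT={a*d, b+b, b-b, f*f}
  B3: | IN={a*d, b+b, b-b, f*f} | OUT={a+f, b+b, b-b, f*f}
  B4: | IN={b+b, b-b} | OUT={a*f, b+b, b-b}

Merge at B0 (entry node, so the boundary value {} is joined with the incoming edge(s)): IN[B0] = {} ∩ OUT[B1] = {}
Applying B0's transfer function to that IN value gives OUT[B0] (row B0 above).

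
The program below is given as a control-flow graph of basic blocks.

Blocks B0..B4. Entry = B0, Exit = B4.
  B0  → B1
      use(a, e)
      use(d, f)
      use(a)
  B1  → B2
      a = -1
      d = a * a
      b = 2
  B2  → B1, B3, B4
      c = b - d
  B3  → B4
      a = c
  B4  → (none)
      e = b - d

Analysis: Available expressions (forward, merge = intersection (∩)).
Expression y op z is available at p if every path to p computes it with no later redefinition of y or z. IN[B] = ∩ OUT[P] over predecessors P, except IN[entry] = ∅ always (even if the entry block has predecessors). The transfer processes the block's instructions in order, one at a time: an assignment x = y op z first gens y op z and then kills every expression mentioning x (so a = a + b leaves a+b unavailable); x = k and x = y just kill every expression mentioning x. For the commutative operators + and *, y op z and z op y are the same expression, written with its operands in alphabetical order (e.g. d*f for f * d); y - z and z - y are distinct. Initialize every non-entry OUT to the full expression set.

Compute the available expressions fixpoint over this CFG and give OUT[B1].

Answer: {a*a}

Trace:
Converged values:
  B0: | IN={} | OUT={}
  B1: | IN={} | OUT={a*a}
  B2: | IN={a*a} | OUT={a*a, b-d}
  B3: | IN={a*a, b-d} | OUT={b-d}
  B4: | IN={b-d} | OUT={b-d}

Merge at B1: IN[B1] = OUT[B0] ∩ OUT[B2] = {}
Applying B1's transfer function to that IN value gives OUT[B1] (row B1 above).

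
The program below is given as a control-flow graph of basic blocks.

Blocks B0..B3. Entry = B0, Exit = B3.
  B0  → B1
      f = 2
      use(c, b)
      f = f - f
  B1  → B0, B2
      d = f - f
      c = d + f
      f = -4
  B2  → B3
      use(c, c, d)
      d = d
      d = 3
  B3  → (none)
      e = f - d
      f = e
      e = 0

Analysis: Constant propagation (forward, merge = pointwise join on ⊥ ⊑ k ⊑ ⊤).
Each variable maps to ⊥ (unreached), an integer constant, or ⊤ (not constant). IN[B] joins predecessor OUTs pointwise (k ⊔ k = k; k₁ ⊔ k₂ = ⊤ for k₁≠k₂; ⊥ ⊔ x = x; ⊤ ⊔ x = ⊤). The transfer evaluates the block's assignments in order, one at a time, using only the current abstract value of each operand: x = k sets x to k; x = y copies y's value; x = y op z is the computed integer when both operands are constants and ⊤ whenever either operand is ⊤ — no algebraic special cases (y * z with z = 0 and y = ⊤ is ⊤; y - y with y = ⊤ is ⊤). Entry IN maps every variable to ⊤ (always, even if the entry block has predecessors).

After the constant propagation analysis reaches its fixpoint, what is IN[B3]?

Answer: {a: ⊤, b: ⊤, c: 0, d: 3, e: ⊤, f: -4}

Derivation:
Converged values:
  B0:   IN=(all ⊤)   OUT={f:0; rest ⊤}
  B1:   IN={f:0; rest ⊤}   OUT={c:0, d:0, f:-4; rest ⊤}
  B2:   IN={c:0, d:0, f:-4; rest ⊤}   OUT={c:0, d:3, f:-4; rest ⊤}
  B3:   IN={c:0, d:3, f:-4; rest ⊤}   OUT={c:0, d:3, e:0, f:-7; rest ⊤}

Merge at B3: IN[B3] = OUT[B2] = {a: ⊤, b: ⊤, c: 0, d: 3, e: ⊤, f: -4}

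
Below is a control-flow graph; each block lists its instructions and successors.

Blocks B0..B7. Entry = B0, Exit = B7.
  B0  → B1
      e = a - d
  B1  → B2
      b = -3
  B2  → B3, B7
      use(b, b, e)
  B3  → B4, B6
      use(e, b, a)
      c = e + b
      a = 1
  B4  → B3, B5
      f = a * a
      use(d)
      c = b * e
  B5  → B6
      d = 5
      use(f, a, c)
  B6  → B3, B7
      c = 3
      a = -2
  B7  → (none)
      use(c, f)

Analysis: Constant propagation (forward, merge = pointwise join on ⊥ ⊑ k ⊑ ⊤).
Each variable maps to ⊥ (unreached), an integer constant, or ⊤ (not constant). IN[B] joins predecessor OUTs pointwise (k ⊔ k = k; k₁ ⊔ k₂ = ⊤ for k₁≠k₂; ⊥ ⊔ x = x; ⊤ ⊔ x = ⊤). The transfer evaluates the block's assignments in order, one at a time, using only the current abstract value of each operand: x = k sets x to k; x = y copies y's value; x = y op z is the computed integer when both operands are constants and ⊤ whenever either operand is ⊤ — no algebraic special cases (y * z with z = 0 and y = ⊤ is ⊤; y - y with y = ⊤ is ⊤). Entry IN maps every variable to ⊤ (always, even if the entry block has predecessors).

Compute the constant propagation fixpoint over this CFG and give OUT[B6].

Answer: {a: -2, b: -3, c: 3, d: ⊤, e: ⊤, f: ⊤}

Derivation:
Per-block solution:
  B0:  IN=(all ⊤)  OUT=(all ⊤)
  B1:  IN=(all ⊤)  OUT={b:-3; rest ⊤}
  B2:  IN={b:-3; rest ⊤}  OUT={b:-3; rest ⊤}
  B3:  IN={b:-3; rest ⊤}  OUT={a:1, b:-3; rest ⊤}
  B4:  IN={a:1, b:-3; rest ⊤}  OUT={a:1, b:-3, f:1; rest ⊤}
  B5:  IN={a:1, b:-3, f:1; rest ⊤}  OUT={a:1, b:-3, d:5, f:1; rest ⊤}
  B6:  IN={a:1, b:-3; rest ⊤}  OUT={a:-2, b:-3, c:3; rest ⊤}
  B7:  IN={b:-3; rest ⊤}  OUT={b:-3; rest ⊤}

Merge at B6: IN[B6] = OUT[B3] ⊔ OUT[B5] = {a: 1, b: -3, c: ⊤, d: ⊤, e: ⊤, f: ⊤}
Applying B6's transfer function to that IN value gives OUT[B6] (row B6 above).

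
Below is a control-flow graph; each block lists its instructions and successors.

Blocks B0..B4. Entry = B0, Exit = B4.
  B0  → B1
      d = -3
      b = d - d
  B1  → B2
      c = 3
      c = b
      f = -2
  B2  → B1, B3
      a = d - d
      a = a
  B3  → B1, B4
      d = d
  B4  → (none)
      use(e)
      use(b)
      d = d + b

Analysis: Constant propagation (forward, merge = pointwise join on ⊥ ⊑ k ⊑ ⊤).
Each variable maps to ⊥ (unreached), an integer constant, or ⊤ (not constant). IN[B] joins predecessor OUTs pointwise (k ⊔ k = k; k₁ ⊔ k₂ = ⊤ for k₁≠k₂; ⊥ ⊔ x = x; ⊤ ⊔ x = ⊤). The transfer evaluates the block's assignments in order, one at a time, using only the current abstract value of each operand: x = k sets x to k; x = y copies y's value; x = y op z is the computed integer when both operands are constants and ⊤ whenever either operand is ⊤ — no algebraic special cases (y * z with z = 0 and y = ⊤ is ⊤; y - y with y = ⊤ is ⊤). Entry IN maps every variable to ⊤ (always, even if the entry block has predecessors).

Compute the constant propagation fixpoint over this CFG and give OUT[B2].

Answer: {a: 0, b: 0, c: 0, d: -3, e: ⊤, f: -2}

Derivation:
Per-block solution:
  B0:  IN=(all ⊤)  OUT={b:0, d:-3; rest ⊤}
  B1:  IN={b:0, d:-3; rest ⊤}  OUT={b:0, c:0, d:-3, f:-2; rest ⊤}
  B2:  IN={b:0, c:0, d:-3, f:-2; rest ⊤}  OUT={a:0, b:0, c:0, d:-3, f:-2; rest ⊤}
  B3:  IN={a:0, b:0, c:0, d:-3, f:-2; rest ⊤}  OUT={a:0, b:0, c:0, d:-3, f:-2; rest ⊤}
  B4:  IN={a:0, b:0, c:0, d:-3, f:-2; rest ⊤}  OUT={a:0, b:0, c:0, d:-3, f:-2; rest ⊤}

Merge at B2: IN[B2] = OUT[B1] = {a: ⊤, b: 0, c: 0, d: -3, e: ⊤, f: -2}
Applying B2's transfer function to that IN value gives OUT[B2] (row B2 above).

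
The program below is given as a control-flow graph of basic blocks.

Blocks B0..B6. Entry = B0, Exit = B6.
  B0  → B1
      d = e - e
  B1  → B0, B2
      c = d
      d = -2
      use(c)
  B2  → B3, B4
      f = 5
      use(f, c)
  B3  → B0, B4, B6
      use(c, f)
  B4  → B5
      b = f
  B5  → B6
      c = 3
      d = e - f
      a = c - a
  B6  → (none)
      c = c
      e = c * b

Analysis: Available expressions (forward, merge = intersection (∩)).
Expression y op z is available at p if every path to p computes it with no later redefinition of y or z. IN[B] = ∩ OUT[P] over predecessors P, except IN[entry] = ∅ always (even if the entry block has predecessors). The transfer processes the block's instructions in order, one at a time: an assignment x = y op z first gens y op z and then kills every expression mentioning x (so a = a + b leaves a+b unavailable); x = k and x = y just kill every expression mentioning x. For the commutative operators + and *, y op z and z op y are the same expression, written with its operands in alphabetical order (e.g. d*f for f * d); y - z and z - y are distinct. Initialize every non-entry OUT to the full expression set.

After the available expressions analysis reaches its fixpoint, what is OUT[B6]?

Answer: {b*c}

Working:
Fixpoint table:
  B0:   IN={}   OUT={e-e}
  B1:   IN={e-e}   OUT={e-e}
  B2:   IN={e-e}   OUT={e-e}
  B3:   IN={e-e}   OUT={e-e}
  B4:   IN={e-e}   OUT={e-e}
  B5:   IN={e-e}   OUT={e-e, e-f}
  B6:   IN={e-e}   OUT={b*c}

Merge at B6: IN[B6] = OUT[B3] ∩ OUT[B5] = {e-e}
Applying B6's transfer function to that IN value gives OUT[B6] (row B6 above).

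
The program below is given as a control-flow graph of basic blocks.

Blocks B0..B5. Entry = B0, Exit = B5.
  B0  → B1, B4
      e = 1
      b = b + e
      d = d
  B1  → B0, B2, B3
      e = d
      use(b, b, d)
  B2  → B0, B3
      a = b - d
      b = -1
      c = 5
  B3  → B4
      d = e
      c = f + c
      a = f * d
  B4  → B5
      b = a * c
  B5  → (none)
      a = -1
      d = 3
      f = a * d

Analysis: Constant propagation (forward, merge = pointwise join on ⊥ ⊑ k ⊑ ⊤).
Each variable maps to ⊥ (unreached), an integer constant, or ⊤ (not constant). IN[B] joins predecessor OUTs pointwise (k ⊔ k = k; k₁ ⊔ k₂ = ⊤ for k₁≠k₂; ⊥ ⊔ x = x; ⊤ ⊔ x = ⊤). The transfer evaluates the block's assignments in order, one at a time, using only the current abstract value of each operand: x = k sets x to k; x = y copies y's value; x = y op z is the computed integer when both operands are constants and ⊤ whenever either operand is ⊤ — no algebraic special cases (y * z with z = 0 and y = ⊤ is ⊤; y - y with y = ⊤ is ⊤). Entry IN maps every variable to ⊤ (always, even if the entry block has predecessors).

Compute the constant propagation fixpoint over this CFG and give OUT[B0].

Answer: {a: ⊤, b: ⊤, c: ⊤, d: ⊤, e: 1, f: ⊤}

Trace:
Fixpoint table:
  B0: | IN=(all ⊤) | OUT={e:1; rest ⊤}
  B1: | IN={e:1; rest ⊤} | OUT=(all ⊤)
  B2: | IN=(all ⊤) | OUT={b:-1, c:5; rest ⊤}
  B3: | IN=(all ⊤) | OUT=(all ⊤)
  B4: | IN=(all ⊤) | OUT=(all ⊤)
  B5: | IN=(all ⊤) | OUT={a:-1, d:3, f:-3; rest ⊤}

Merge at B0 (entry node, so the boundary value (all ⊤) is joined with the incoming edge(s)): IN[B0] = (all ⊤) ⊔ OUT[B1] ⊔ OUT[B2] = {a: ⊤, b: ⊤, c: ⊤, d: ⊤, e: ⊤, f: ⊤}
Applying B0's transfer function to that IN value gives OUT[B0] (row B0 above).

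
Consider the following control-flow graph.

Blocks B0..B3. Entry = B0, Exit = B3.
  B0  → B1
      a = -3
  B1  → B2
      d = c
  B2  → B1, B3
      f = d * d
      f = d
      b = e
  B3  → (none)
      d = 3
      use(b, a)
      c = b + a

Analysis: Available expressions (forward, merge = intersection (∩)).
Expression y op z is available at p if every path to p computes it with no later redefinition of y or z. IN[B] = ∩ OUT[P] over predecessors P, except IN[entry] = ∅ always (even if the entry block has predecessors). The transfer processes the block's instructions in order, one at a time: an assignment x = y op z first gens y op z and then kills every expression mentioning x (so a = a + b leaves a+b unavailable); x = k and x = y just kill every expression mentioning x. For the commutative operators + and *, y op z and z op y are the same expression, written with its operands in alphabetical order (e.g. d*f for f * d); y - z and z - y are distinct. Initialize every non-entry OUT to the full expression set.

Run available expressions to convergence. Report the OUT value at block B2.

Answer: {d*d}

Trace:
Converged values:
  B0:  IN={}  OUT={}
  B1:  IN={}  OUT={}
  B2:  IN={}  OUT={d*d}
  B3:  IN={d*d}  OUT={a+b}

Merge at B2: IN[B2] = OUT[B1] = {}
Applying B2's transfer function to that IN value gives OUT[B2] (row B2 above).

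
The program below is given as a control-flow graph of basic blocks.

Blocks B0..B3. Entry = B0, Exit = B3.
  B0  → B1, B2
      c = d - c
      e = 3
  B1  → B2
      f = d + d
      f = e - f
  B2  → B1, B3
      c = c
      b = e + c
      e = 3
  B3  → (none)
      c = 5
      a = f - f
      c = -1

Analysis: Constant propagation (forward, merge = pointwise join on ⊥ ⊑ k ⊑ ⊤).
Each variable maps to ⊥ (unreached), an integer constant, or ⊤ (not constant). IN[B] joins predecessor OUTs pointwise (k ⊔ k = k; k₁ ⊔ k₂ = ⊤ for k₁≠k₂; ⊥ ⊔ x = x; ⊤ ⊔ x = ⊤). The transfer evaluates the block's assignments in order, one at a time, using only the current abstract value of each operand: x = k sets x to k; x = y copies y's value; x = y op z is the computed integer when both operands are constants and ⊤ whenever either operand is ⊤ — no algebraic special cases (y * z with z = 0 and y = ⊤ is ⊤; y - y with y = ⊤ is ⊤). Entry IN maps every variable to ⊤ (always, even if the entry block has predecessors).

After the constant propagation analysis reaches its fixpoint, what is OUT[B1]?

Answer: {a: ⊤, b: ⊤, c: ⊤, d: ⊤, e: 3, f: ⊤}

Working:
Per-block solution:
  B0: | IN=(all ⊤) | OUT={e:3; rest ⊤}
  B1: | IN={e:3; rest ⊤} | OUT={e:3; rest ⊤}
  B2: | IN={e:3; rest ⊤} | OUT={e:3; rest ⊤}
  B3: | IN={e:3; rest ⊤} | OUT={c:-1, e:3; rest ⊤}

Merge at B1: IN[B1] = OUT[B0] ⊔ OUT[B2] = {a: ⊤, b: ⊤, c: ⊤, d: ⊤, e: 3, f: ⊤}
Applying B1's transfer function to that IN value gives OUT[B1] (row B1 above).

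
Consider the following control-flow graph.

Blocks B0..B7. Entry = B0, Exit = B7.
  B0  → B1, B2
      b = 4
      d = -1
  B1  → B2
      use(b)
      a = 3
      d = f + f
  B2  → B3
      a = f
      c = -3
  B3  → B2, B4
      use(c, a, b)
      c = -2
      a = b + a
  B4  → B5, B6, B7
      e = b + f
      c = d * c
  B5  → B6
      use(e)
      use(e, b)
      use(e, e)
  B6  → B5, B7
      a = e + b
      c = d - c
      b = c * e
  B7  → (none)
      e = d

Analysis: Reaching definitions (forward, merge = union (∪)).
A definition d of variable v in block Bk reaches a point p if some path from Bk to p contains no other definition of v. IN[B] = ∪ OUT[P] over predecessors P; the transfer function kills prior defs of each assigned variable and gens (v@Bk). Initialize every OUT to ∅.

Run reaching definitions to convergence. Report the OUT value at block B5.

Answer: {a@B3, a@B6, b@B0, b@B6, c@B4, c@B6, d@B0, d@B1, e@B4}

Derivation:
Per-block solution:
  B0: | IN={} | OUT={b@B0, d@B0}
  B1: | IN={b@B0, d@B0} | OUT={a@B1, b@B0, d@B1}
  B2: | IN={a@B1, a@B3, b@B0, c@B3, d@B0, d@B1} | OUT={a@B2, b@B0, c@B2, d@B0, d@B1}
  B3: | IN={a@B2, b@B0, c@B2, d@B0, d@B1} | OUT={a@B3, b@B0, c@B3, d@B0, d@B1}
  B4: | IN={a@B3, b@B0, c@B3, d@B0, d@B1} | OUT={a@B3, b@B0, c@B4, d@B0, d@B1, e@B4}
  B5: | IN={a@B3, a@B6, b@B0, b@B6, c@B4, c@B6, d@B0, d@B1, e@B4} | OUT={a@B3, a@B6, b@B0, b@B6, c@B4, c@B6, d@B0, d@B1, e@B4}
  B6: | IN={a@B3, a@B6, b@B0, b@B6, c@B4, c@B6, d@B0, d@B1, e@B4} | OUT={a@B6, b@B6, c@B6, d@B0, d@B1, e@B4}
  B7: | IN={a@B3, a@B6, b@B0, b@B6, c@B4, c@B6, d@B0, d@B1, e@B4} | OUT={a@B3, a@B6, b@B0, b@B6, c@B4, c@B6, d@B0, d@B1, e@B7}

Merge at B5: IN[B5] = OUT[B4] ⊔ OUT[B6] = {a@B3, a@B6, b@B0, b@B6, c@B4, c@B6, d@B0, d@B1, e@B4}
Applying B5's transfer function to that IN value gives OUT[B5] (row B5 above).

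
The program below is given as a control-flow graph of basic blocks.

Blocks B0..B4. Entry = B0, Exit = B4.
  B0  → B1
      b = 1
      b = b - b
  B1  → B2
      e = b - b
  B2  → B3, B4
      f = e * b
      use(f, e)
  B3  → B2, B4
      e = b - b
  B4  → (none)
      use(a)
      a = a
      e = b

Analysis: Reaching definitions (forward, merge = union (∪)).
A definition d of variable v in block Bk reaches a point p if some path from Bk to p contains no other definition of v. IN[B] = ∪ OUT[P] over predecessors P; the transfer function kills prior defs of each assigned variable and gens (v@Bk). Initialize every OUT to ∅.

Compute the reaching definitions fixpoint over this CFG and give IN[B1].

Fixpoint table:
  B0: | IN={} | OUT={b@B0}
  B1: | IN={b@B0} | OUT={b@B0, e@B1}
  B2: | IN={b@B0, e@B1, e@B3, f@B2} | OUT={b@B0, e@B1, e@B3, f@B2}
  B3: | IN={b@B0, e@B1, e@B3, f@B2} | OUT={b@B0, e@B3, f@B2}
  B4: | IN={b@B0, e@B1, e@B3, f@B2} | OUT={a@B4, b@B0, e@B4, f@B2}

Merge at B1: IN[B1] = OUT[B0] = {b@B0}

Answer: {b@B0}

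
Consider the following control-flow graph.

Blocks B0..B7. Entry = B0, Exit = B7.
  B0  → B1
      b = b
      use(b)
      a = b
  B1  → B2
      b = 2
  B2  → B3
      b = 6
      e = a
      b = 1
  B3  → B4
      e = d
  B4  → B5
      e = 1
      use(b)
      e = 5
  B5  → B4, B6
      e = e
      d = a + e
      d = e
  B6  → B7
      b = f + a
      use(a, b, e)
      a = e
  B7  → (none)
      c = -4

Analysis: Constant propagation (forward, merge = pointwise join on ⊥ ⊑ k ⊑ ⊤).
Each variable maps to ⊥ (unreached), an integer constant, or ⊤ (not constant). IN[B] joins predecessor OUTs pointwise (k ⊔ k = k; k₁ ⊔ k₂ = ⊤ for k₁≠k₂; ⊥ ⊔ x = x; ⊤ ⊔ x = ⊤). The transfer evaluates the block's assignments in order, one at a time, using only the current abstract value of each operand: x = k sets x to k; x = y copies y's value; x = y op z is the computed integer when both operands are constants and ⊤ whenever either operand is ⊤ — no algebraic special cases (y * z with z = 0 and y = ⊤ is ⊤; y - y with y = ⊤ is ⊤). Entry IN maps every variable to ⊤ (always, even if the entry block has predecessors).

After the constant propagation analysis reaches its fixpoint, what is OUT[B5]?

Answer: {a: ⊤, b: 1, c: ⊤, d: 5, e: 5, f: ⊤}

Derivation:
Fixpoint table:
  B0:  IN=(all ⊤)  OUT=(all ⊤)
  B1:  IN=(all ⊤)  OUT={b:2; rest ⊤}
  B2:  IN={b:2; rest ⊤}  OUT={b:1; rest ⊤}
  B3:  IN={b:1; rest ⊤}  OUT={b:1; rest ⊤}
  B4:  IN={b:1; rest ⊤}  OUT={b:1, e:5; rest ⊤}
  B5:  IN={b:1, e:5; rest ⊤}  OUT={b:1, d:5, e:5; rest ⊤}
  B6:  IN={b:1, d:5, e:5; rest ⊤}  OUT={a:5, d:5, e:5; rest ⊤}
  B7:  IN={a:5, d:5, e:5; rest ⊤}  OUT={a:5, c:-4, d:5, e:5; rest ⊤}

Merge at B5: IN[B5] = OUT[B4] = {a: ⊤, b: 1, c: ⊤, d: ⊤, e: 5, f: ⊤}
Applying B5's transfer function to that IN value gives OUT[B5] (row B5 above).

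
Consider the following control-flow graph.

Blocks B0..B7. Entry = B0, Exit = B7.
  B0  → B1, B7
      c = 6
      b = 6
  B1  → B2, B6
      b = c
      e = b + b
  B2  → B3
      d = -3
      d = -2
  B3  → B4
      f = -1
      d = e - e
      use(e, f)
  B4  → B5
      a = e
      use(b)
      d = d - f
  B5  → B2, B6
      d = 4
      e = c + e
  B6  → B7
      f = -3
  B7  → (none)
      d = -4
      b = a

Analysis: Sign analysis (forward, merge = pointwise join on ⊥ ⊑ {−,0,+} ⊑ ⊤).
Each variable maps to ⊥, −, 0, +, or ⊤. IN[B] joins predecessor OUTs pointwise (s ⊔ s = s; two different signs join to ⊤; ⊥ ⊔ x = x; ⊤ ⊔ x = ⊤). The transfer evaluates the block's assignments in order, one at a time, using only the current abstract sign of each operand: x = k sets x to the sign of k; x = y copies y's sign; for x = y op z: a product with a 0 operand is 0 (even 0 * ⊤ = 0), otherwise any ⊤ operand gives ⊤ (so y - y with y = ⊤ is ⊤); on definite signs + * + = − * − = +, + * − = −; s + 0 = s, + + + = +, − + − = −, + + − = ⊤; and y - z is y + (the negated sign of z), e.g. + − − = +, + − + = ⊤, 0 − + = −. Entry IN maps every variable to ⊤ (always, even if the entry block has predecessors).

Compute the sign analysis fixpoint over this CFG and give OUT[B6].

Converged values:
  B0:  IN=(all ⊤)  OUT={b:+, c:+; rest ⊤}
  B1:  IN={b:+, c:+; rest ⊤}  OUT={b:+, c:+, e:+; rest ⊤}
  B2:  IN={b:+, c:+, e:+; rest ⊤}  OUT={b:+, c:+, d:-, e:+; rest ⊤}
  B3:  IN={b:+, c:+, d:-, e:+; rest ⊤}  OUT={b:+, c:+, e:+, f:-; rest ⊤}
  B4:  IN={b:+, c:+, e:+, f:-; rest ⊤}  OUT={a:+, b:+, c:+, e:+, f:-; rest ⊤}
  B5:  IN={a:+, b:+, c:+, e:+, f:-; rest ⊤}  OUT={a:+, b:+, c:+, d:+, e:+, f:-; rest ⊤}
  B6:  IN={b:+, c:+, e:+; rest ⊤}  OUT={b:+, c:+, e:+, f:-; rest ⊤}
  B7:  IN={b:+, c:+; rest ⊤}  OUT={c:+, d:-; rest ⊤}

Merge at B6: IN[B6] = OUT[B1] ⊔ OUT[B5] = {a: ⊤, b: +, c: +, d: ⊤, e: +, f: ⊤}
Applying B6's transfer function to that IN value gives OUT[B6] (row B6 above).

Answer: {a: ⊤, b: +, c: +, d: ⊤, e: +, f: -}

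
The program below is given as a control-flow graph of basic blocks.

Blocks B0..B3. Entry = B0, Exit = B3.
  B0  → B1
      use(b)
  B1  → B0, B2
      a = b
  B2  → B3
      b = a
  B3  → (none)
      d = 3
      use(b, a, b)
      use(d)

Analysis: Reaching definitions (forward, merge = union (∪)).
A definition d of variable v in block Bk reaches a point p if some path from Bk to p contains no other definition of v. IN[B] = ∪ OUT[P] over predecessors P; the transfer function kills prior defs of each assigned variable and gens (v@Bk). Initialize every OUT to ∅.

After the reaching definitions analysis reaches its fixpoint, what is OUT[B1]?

Fixpoint table:
  B0: | IN={a@B1} | OUT={a@B1}
  B1: | IN={a@B1} | OUT={a@B1}
  B2: | IN={a@B1} | OUT={a@B1, b@B2}
  B3: | IN={a@B1, b@B2} | OUT={a@B1, b@B2, d@B3}

Merge at B1: IN[B1] = OUT[B0] = {a@B1}
Applying B1's transfer function to that IN value gives OUT[B1] (row B1 above).

Answer: {a@B1}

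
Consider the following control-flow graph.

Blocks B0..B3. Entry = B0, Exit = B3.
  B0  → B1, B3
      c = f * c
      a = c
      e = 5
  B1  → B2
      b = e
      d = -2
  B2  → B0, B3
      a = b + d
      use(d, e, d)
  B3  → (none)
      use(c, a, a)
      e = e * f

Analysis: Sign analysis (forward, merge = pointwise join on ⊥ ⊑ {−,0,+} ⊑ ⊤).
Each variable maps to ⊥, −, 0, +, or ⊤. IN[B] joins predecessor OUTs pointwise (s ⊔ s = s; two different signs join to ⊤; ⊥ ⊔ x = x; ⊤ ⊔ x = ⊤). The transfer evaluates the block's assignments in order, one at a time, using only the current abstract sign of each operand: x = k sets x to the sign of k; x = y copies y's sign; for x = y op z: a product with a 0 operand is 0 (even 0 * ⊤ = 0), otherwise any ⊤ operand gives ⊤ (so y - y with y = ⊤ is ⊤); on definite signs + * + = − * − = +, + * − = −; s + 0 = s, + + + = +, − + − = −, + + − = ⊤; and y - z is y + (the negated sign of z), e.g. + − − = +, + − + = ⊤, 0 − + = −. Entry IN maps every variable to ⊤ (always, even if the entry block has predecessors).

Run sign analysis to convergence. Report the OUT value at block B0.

Answer: {a: ⊤, b: ⊤, c: ⊤, d: ⊤, e: +, f: ⊤}

Working:
Fixpoint table:
  B0:  IN=(all ⊤)  OUT={e:+; rest ⊤}
  B1:  IN={e:+; rest ⊤}  OUT={b:+, d:-, e:+; rest ⊤}
  B2:  IN={b:+, d:-, e:+; rest ⊤}  OUT={b:+, d:-, e:+; rest ⊤}
  B3:  IN={e:+; rest ⊤}  OUT=(all ⊤)

Merge at B0 (entry node, so the boundary value (all ⊤) is joined with the incoming edge(s)): IN[B0] = (all ⊤) ⊔ OUT[B2] = {a: ⊤, b: ⊤, c: ⊤, d: ⊤, e: ⊤, f: ⊤}
Applying B0's transfer function to that IN value gives OUT[B0] (row B0 above).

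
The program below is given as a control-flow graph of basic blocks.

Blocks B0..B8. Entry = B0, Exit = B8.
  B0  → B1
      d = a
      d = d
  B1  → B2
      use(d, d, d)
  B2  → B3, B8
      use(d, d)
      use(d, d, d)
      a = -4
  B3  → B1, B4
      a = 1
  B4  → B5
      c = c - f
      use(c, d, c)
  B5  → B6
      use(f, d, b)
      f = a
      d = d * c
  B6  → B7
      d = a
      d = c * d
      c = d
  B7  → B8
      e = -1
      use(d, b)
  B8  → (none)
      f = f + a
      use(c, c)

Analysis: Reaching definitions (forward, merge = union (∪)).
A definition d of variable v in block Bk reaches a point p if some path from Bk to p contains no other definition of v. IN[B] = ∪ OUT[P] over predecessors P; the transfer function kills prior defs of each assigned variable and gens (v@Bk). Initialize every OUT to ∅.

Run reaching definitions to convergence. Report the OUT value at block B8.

Fixpoint table:
  B0:   IN={}   OUT={d@B0}
  B1:   IN={a@B3, d@B0}   OUT={a@B3, d@B0}
  B2:   IN={a@B3, d@B0}   OUT={a@B2, d@B0}
  B3:   IN={a@B2, d@B0}   OUT={a@B3, d@B0}
  B4:   IN={a@B3, d@B0}   OUT={a@B3, c@B4, d@B0}
  B5:   IN={a@B3, c@B4, d@B0}   OUT={a@B3, c@B4, d@B5, f@B5}
  B6:   IN={a@B3, c@B4, d@B5, f@B5}   OUT={a@B3, c@B6, d@B6, f@B5}
  B7:   IN={a@B3, c@B6, d@B6, f@B5}   OUT={a@B3, c@B6, d@B6, e@B7, f@B5}
  B8:   IN={a@B2, a@B3, c@B6, d@B0, d@B6, e@B7, f@B5}   OUT={a@B2, a@B3, c@B6, d@B0, d@B6, e@B7, f@B8}

Merge at B8: IN[B8] = OUT[B2] ⊔ OUT[B7] = {a@B2, a@B3, c@B6, d@B0, d@B6, e@B7, f@B5}
Applying B8's transfer function to that IN value gives OUT[B8] (row B8 above).

Answer: {a@B2, a@B3, c@B6, d@B0, d@B6, e@B7, f@B8}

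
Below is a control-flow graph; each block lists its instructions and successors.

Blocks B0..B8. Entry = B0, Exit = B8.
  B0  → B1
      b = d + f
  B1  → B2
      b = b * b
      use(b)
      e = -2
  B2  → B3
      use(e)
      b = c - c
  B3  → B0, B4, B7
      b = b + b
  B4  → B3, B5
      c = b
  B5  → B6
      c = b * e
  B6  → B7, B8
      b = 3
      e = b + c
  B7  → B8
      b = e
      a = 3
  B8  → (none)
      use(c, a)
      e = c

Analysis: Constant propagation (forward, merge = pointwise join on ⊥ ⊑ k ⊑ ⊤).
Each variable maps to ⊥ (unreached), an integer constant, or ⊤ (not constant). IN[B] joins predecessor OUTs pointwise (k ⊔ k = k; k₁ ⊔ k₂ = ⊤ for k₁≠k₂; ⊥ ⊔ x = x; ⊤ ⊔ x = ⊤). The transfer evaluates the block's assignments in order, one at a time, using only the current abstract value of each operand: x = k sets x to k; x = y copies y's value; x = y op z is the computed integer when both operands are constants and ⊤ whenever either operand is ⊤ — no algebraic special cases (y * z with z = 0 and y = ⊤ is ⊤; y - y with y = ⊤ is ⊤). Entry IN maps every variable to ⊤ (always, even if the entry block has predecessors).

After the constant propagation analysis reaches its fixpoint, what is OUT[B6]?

Answer: {a: ⊤, b: 3, c: ⊤, d: ⊤, e: ⊤, f: ⊤}

Derivation:
Per-block solution:
  B0:   IN=(all ⊤)   OUT=(all ⊤)
  B1:   IN=(all ⊤)   OUT={e:-2; rest ⊤}
  B2:   IN={e:-2; rest ⊤}   OUT={e:-2; rest ⊤}
  B3:   IN={e:-2; rest ⊤}   OUT={e:-2; rest ⊤}
  B4:   IN={e:-2; rest ⊤}   OUT={e:-2; rest ⊤}
  B5:   IN={e:-2; rest ⊤}   OUT={e:-2; rest ⊤}
  B6:   IN={e:-2; rest ⊤}   OUT={b:3; rest ⊤}
  B7:   IN=(all ⊤)   OUT={a:3; rest ⊤}
  B8:   IN=(all ⊤)   OUT=(all ⊤)

Merge at B6: IN[B6] = OUT[B5] = {a: ⊤, b: ⊤, c: ⊤, d: ⊤, e: -2, f: ⊤}
Applying B6's transfer function to that IN value gives OUT[B6] (row B6 above).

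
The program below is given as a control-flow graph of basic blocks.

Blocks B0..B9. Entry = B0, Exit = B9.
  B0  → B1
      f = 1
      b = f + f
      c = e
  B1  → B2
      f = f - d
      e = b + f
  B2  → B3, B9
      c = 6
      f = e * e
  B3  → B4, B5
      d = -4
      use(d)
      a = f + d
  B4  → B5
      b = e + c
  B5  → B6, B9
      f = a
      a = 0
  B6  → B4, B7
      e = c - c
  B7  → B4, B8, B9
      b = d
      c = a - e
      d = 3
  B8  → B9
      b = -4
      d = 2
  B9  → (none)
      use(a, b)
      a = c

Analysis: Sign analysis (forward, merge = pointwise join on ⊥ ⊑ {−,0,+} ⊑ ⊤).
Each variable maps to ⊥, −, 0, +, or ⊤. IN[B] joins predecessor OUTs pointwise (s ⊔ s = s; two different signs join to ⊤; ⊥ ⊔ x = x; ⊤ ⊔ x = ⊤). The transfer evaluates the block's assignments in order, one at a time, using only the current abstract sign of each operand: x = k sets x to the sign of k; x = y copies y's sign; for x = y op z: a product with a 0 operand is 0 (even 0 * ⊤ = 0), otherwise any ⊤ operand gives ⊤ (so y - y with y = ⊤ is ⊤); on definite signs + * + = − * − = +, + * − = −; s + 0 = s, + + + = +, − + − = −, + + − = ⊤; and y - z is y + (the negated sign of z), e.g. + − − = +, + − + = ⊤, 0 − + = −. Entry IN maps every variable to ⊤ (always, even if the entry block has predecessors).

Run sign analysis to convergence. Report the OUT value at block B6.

Answer: {a: 0, b: ⊤, c: ⊤, d: ⊤, e: ⊤, f: ⊤}

Working:
Converged values:
  B0:  IN=(all ⊤)  OUT={b:+, f:+; rest ⊤}
  B1:  IN={b:+, f:+; rest ⊤}  OUT={b:+; rest ⊤}
  B2:  IN={b:+; rest ⊤}  OUT={b:+, c:+; rest ⊤}
  B3:  IN={b:+, c:+; rest ⊤}  OUT={b:+, c:+, d:-; rest ⊤}
  B4:  IN=(all ⊤)  OUT=(all ⊤)
  B5:  IN=(all ⊤)  OUT={a:0; rest ⊤}
  B6:  IN={a:0; rest ⊤}  OUT={a:0; rest ⊤}
  B7:  IN={a:0; rest ⊤}  OUT={a:0, d:+; rest ⊤}
  B8:  IN={a:0, d:+; rest ⊤}  OUT={a:0, b:-, d:+; rest ⊤}
  B9:  IN=(all ⊤)  OUT=(all ⊤)

Merge at B6: IN[B6] = OUT[B5] = {a: 0, b: ⊤, c: ⊤, d: ⊤, e: ⊤, f: ⊤}
Applying B6's transfer function to that IN value gives OUT[B6] (row B6 above).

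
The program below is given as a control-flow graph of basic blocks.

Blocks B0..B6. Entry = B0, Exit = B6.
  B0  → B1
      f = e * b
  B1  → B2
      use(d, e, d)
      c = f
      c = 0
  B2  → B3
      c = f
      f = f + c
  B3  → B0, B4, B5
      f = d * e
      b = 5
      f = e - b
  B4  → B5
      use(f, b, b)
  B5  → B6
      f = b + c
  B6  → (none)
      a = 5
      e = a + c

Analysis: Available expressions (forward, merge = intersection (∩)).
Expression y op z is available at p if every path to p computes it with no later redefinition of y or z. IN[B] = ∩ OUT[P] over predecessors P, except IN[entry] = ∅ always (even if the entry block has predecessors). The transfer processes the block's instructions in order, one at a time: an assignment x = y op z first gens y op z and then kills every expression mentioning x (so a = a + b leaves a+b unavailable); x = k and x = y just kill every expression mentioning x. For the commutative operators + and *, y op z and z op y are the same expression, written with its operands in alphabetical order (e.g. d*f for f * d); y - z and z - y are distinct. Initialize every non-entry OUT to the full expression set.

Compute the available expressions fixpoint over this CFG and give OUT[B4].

Converged values:
  B0:  IN={}  OUT={b*e}
  B1:  IN={b*e}  OUT={b*e}
  B2:  IN={b*e}  OUT={b*e}
  B3:  IN={b*e}  OUT={d*e, e-b}
  B4:  IN={d*e, e-b}  OUT={d*e, e-b}
  B5:  IN={d*e, e-b}  OUT={b+c, d*e, e-b}
  B6:  IN={b+c, d*e, e-b}  OUT={a+c, b+c}

Merge at B4: IN[B4] = OUT[B3] = {d*e, e-b}
Applying B4's transfer function to that IN value gives OUT[B4] (row B4 above).

Answer: {d*e, e-b}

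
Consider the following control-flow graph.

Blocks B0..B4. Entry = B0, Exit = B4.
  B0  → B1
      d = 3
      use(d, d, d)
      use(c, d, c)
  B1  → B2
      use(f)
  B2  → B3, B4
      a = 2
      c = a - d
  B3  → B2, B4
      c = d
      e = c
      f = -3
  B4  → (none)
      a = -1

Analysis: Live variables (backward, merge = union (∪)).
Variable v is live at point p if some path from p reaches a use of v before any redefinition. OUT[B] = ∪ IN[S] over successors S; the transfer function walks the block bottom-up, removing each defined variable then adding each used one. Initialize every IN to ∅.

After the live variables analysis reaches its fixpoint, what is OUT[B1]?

Converged values:
  B0: | IN={c, f} | OUT={d, f}
  B1: | IN={d, f} | OUT={d}
  B2: | IN={d} | OUT={d}
  B3: | IN={d} | OUT={d}
  B4: | IN={} | OUT={}

Merge at B1: OUT[B1] = IN[B2] = {d}

Answer: {d}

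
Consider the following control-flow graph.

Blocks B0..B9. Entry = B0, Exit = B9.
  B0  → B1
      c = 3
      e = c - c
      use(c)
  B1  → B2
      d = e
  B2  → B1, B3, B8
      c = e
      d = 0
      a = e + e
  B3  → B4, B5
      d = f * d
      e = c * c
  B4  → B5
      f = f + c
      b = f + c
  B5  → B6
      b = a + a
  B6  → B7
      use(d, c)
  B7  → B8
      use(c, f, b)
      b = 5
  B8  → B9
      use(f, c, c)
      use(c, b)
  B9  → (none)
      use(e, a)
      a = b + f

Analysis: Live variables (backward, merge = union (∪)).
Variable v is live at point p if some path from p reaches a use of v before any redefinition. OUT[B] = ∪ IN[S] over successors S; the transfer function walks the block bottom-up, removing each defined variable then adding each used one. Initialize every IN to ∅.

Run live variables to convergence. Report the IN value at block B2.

Fixpoint table:
  B0:   IN={b, f}   OUT={b, e, f}
  B1:   IN={b, e, f}   OUT={b, e, f}
  B2:   IN={b, e, f}   OUT={a, b, c, d, e, f}
  B3:   IN={a, c, d, f}   OUT={a, c, d, e, f}
  B4:   IN={a, c, d, e, f}   OUT={a, c, d, e, f}
  B5:   IN={a, c, d, e, f}   OUT={a, b, c, d, e, f}
  B6:   IN={a, b, c, d, e, f}   OUT={a, b, c, e, f}
  B7:   IN={a, b, c, e, f}   OUT={a, b, c, e, f}
  B8:   IN={a, b, c, e, f}   OUT={a, b, e, f}
  B9:   IN={a, b, e, f}   OUT={}

Merge at B2: OUT[B2] = IN[B1] ⊔ IN[B3] ⊔ IN[B8] = {a, b, c, d, e, f}
Applying B2's transfer function to that OUT value gives IN[B2] (row B2 above).

Answer: {b, e, f}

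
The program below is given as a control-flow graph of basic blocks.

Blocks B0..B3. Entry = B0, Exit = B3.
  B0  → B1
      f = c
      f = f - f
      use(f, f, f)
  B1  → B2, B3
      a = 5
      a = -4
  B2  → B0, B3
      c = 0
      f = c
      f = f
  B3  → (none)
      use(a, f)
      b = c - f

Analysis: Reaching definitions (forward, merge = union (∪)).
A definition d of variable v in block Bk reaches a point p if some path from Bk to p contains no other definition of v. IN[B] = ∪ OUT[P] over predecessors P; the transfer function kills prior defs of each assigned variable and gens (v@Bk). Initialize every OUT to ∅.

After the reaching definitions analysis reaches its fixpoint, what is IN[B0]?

Answer: {a@B1, c@B2, f@B2}

Derivation:
Fixpoint table:
  B0: | IN={a@B1, c@B2, f@B2} | OUT={a@B1, c@B2, f@B0}
  B1: | IN={a@B1, c@B2, f@B0} | OUT={a@B1, c@B2, f@B0}
  B2: | IN={a@B1, c@B2, f@B0} | OUT={a@B1, c@B2, f@B2}
  B3: | IN={a@B1, c@B2, f@B0, f@B2} | OUT={a@B1, b@B3, c@B2, f@B0, f@B2}

Merge at B0 (entry node, so the boundary value {} is joined with the incoming edge(s)): IN[B0] = {} ⊔ OUT[B2] = {a@B1, c@B2, f@B2}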